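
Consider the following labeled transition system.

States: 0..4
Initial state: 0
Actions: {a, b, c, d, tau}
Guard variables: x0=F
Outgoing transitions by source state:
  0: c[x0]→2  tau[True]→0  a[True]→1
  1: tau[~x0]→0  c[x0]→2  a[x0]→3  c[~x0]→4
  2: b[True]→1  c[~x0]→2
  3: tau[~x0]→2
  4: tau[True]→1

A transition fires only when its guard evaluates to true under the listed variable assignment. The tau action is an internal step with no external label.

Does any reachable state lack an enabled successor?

R = {0,1,4}
  0: a→1  tau→0  [2 exit(s)]
  1: c→4  tau→0  [2 exit(s)]
  4: tau→1  [1 exit(s)]

Answer: DEADLOCK-FREE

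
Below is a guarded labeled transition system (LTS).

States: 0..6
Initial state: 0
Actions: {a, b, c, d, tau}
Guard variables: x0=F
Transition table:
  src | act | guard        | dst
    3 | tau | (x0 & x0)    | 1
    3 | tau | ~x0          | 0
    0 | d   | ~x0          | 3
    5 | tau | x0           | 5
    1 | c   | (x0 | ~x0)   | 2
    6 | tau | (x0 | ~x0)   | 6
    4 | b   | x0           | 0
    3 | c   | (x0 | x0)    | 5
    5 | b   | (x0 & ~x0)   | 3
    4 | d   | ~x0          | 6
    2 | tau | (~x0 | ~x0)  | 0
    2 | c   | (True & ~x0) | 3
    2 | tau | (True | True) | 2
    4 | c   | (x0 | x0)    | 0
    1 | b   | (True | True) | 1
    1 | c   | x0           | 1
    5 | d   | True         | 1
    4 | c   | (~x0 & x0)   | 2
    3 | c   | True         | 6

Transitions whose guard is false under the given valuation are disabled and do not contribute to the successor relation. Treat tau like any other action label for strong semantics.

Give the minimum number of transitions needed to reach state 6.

Answer: 2

Analysis:
BFS to 6:
  depth 0: {0}
  depth 1: {3}
  depth 2: {6}
first hit 6 at d=2 via d·c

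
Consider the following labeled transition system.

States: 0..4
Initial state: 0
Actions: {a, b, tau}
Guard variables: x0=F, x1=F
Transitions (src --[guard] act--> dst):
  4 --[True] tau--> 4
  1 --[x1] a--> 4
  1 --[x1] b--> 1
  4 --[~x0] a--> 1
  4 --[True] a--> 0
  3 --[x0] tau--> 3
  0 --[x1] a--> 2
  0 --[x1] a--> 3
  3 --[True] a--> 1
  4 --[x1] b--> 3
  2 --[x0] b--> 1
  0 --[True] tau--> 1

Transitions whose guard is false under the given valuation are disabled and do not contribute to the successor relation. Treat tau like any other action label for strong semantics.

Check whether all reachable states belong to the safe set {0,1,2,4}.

Allowed set {0,1,2,4}
Reachable = {0,1}
  0: safe
  1: safe

Answer: INVARIANT HOLDS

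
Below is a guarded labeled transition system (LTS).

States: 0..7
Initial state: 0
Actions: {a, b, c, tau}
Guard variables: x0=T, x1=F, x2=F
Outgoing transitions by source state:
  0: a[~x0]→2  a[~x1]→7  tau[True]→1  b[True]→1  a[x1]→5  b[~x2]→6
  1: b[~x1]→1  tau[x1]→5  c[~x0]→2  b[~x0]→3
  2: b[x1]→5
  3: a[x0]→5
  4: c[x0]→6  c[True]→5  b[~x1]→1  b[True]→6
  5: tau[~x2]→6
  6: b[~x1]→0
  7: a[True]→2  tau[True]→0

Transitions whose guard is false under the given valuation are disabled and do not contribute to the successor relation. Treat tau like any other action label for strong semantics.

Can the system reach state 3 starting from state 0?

Answer: UNREACHABLE

Trace:
14 transition(s) survive guard evaluation.
depth 0: {0}
depth 1: {1,6,7}  now seen {0,1,6,7}
depth 2: {2}  now seen {0,1,2,6,7}
Reachable = {0,1,2,6,7}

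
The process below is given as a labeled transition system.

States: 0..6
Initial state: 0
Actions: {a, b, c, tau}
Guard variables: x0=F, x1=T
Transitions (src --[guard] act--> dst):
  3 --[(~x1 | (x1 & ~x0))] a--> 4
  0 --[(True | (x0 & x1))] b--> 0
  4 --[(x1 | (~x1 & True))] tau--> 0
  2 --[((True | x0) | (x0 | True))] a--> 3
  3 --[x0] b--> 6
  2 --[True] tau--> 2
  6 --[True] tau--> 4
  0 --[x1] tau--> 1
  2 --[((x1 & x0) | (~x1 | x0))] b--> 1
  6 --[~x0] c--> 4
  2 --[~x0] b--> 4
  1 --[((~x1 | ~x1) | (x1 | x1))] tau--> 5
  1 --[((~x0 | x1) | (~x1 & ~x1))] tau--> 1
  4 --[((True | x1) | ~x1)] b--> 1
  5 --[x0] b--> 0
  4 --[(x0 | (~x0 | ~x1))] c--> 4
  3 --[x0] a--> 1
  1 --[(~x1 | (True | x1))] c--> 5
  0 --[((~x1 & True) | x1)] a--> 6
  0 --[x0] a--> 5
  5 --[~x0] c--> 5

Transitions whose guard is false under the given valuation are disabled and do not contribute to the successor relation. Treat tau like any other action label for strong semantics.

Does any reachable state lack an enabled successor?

Answer: DEADLOCK-FREE

Analysis:
Reachable = {0,1,4,5,6}
  0: a→6  b→0  tau→1  [deg 3]
  1: c→5  tau→1  tau→5  [deg 3]
  4: b→1  c→4  tau→0  [deg 3]
  5: c→5  [deg 1]
  6: c→4  tau→4  [deg 2]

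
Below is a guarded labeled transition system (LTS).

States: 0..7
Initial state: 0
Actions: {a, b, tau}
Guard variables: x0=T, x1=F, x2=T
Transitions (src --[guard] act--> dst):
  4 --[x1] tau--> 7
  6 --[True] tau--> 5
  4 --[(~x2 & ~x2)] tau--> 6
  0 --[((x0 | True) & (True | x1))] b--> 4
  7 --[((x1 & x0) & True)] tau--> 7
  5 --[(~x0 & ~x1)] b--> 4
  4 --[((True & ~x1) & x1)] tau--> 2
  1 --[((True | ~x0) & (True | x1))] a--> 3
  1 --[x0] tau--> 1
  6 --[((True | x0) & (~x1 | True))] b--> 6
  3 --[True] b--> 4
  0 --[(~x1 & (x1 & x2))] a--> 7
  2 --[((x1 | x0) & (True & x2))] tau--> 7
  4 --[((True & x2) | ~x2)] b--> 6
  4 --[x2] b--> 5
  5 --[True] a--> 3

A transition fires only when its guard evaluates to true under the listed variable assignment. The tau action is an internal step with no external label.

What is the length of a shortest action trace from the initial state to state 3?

Breadth-first toward 3:
  L0 = {0}
  L1 = {4}
  L2 = {5,6}
  L3 = {3}
depth(3)=3, e.g. b·b·a

Answer: 3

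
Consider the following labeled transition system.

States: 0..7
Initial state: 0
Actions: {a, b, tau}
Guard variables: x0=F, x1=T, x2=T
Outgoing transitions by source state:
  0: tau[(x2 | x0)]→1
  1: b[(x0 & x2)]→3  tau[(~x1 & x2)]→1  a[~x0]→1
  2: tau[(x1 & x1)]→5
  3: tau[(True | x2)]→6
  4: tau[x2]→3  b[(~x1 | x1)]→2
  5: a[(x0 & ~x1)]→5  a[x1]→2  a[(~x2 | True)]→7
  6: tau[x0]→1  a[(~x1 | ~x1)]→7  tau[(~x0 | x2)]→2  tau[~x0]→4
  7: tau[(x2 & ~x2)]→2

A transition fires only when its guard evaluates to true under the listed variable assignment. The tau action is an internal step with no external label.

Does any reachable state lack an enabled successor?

Reachable = {0,1}
  0: tau→1  [1 exit(s)]
  1: a→1  [1 exit(s)]

Answer: DEADLOCK-FREE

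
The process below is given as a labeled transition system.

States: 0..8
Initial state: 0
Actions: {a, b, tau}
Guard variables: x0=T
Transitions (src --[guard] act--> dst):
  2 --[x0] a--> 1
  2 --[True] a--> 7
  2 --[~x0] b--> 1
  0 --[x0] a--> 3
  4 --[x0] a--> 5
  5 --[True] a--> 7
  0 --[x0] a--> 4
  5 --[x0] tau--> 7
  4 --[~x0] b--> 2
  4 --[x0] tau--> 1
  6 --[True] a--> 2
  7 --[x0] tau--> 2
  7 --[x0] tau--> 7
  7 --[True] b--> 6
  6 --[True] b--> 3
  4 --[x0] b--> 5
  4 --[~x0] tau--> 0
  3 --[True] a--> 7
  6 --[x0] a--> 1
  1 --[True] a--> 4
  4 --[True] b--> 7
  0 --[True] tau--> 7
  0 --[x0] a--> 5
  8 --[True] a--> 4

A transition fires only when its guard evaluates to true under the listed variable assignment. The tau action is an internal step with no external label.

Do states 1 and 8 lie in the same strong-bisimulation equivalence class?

Answer: BISIMILAR

Analysis:
Bisimulation quotient by refinement:
  round 0: {{0,1,2,3,4,5,6,7,8}}
  round 1: {{0,5},{1,2,3,8},{4},{6},{7}}
  round 2: {{0},{1,8},{2},{3},{4},{5},{6},{7}}
Fixed point at round 3; 8 class(es).
class of 1: {1,8}; class of 8: {1,8}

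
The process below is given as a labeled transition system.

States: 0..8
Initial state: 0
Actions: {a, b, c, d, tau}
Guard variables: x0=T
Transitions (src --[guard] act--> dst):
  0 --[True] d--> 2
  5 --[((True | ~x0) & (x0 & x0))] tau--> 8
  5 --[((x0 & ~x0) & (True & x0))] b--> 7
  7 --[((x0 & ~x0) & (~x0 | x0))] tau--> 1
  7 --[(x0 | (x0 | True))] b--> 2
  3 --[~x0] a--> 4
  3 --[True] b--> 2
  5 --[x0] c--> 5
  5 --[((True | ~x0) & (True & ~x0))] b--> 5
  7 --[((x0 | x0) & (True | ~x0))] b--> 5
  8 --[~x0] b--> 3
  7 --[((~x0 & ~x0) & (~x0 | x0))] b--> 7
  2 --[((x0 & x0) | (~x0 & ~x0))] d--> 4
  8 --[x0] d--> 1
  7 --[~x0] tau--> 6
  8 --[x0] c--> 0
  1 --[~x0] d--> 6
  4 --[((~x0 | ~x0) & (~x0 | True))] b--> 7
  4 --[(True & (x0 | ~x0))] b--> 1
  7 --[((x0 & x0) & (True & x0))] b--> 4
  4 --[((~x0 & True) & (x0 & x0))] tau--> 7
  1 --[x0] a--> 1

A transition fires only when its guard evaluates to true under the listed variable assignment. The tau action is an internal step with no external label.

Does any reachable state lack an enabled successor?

Reach set: {0,1,2,4}
  0: d→2  [1 exit(s)]
  1: a→1  [1 exit(s)]
  2: d→4  [1 exit(s)]
  4: b→1  [1 exit(s)]

Answer: DEADLOCK-FREE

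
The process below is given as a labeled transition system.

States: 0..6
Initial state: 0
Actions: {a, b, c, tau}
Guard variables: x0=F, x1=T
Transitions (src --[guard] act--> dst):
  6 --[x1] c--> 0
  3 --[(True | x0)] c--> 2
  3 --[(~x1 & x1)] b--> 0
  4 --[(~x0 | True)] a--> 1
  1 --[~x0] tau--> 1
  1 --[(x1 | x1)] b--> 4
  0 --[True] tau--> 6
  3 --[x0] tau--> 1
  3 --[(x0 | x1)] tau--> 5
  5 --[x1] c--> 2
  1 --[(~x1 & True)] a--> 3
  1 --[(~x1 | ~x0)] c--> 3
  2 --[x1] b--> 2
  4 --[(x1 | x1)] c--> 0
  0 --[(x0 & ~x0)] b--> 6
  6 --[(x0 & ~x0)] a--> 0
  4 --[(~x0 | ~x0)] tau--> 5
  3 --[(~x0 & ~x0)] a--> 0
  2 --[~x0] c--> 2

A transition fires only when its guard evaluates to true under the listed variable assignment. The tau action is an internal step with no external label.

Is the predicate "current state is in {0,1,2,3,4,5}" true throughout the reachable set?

Answer: INVARIANT VIOLATED at state 6

Analysis:
Safe = {0,1,2,3,4,5}
R = {0,6}
  0: ok
  6: outside
reach 6 via tau — violates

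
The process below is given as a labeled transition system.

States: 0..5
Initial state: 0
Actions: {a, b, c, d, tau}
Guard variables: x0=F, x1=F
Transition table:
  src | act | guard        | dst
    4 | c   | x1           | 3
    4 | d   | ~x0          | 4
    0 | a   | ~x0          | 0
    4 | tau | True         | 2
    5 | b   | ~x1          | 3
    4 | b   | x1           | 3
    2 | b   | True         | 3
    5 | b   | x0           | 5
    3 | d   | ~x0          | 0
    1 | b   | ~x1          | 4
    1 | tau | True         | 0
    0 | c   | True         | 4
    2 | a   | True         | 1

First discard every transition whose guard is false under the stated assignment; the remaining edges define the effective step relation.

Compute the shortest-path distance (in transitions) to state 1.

Answer: 3

Working:
Layered search for 1:
  depth 0: {0}
  depth 1: {4}
  depth 2: {2}
  depth 3: {1,3}
first hit 1 at d=3 via c·tau·a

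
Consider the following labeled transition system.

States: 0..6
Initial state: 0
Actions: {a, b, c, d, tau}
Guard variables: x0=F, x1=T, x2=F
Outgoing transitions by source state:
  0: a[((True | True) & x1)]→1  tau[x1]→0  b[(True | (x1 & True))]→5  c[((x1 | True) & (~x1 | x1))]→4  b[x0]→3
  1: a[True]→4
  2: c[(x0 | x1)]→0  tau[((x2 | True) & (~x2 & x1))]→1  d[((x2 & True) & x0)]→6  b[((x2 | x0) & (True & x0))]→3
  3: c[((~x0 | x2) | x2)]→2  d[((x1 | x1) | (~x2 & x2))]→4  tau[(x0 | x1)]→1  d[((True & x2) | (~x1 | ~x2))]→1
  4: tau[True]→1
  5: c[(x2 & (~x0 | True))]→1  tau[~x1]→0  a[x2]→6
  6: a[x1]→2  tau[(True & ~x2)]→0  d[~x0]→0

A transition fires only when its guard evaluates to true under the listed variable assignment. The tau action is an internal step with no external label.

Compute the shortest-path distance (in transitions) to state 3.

Answer: UNREACHABLE

Analysis:
Layered search for 3:
  L0 = {0}
  L1 = {1,4,5}
3 never appears.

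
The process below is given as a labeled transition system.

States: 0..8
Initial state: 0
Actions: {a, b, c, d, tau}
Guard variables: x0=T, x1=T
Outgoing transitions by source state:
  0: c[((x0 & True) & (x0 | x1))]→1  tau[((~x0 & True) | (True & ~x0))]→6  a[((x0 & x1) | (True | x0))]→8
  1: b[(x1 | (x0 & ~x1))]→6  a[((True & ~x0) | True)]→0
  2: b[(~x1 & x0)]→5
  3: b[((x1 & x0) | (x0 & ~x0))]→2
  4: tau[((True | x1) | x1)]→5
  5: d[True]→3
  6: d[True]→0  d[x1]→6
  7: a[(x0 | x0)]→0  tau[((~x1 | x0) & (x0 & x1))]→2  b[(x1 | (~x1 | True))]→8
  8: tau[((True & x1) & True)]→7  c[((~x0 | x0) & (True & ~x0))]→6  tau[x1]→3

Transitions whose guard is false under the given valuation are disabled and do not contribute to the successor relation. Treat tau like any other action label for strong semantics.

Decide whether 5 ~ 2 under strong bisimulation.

Refine partition for ~:
  π0 = {{0,1,2,3,4,5,6,7,8}}
  π1 = {{0},{1},{2},{3},{4,8},{5,6},{7}}
  π2 = {{0},{1},{2},{3},{4},{5},{6},{7},{8}}
9 equivalence class(es) (converged in 3)
class of 5: {5}; class of 2: {2}

Answer: NOT BISIMILAR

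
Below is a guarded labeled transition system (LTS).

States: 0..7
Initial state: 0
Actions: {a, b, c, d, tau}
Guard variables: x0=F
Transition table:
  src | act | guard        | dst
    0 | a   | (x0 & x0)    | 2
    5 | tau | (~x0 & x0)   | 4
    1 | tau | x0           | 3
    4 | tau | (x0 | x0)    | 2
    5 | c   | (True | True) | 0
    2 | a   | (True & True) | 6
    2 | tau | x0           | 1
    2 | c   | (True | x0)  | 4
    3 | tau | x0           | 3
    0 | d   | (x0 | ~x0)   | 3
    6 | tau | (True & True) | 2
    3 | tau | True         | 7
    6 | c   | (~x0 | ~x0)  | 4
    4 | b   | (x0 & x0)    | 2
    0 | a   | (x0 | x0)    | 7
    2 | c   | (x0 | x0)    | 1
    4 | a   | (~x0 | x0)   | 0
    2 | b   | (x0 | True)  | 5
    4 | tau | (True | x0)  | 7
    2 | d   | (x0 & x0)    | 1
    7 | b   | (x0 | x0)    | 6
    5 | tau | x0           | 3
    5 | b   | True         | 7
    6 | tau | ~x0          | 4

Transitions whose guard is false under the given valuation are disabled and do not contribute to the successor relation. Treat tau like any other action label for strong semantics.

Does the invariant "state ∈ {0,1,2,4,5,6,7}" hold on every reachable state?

Answer: INVARIANT VIOLATED at state 3

Working:
Allowed set {0,1,2,4,5,6,7}
Reach set: {0,3,7}
  0: safe
  3: outside
  7: safe
witness against invariant: d → 3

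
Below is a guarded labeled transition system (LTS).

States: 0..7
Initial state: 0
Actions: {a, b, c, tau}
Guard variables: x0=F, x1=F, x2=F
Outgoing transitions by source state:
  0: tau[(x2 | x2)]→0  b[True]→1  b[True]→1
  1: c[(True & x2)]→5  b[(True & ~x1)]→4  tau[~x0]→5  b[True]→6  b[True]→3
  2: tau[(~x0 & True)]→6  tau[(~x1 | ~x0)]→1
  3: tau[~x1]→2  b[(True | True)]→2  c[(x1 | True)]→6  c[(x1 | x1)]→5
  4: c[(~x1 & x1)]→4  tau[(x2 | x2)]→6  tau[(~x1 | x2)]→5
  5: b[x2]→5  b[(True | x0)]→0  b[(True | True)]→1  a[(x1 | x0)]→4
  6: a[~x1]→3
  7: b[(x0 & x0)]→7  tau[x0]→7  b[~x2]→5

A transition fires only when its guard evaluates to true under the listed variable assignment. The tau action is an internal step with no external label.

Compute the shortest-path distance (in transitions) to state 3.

Answer: 2

Trace:
Breadth-first toward 3:
  Layer 0: {0}
  Layer 1: {1}
  Layer 2: {3,4,5,6}
3 enters at depth 2; path b·b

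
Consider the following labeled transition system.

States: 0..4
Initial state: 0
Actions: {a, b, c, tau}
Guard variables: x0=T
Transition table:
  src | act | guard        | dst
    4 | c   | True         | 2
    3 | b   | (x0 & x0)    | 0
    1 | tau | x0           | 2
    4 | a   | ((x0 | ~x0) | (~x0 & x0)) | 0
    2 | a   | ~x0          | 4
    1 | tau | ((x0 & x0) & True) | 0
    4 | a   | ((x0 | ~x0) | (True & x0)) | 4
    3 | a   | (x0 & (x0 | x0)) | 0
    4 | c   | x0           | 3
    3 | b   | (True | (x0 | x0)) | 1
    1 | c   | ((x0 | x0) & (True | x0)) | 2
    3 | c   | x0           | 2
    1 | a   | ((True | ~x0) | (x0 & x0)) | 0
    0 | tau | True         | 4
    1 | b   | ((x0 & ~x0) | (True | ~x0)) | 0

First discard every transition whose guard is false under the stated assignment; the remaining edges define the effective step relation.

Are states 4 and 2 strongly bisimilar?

Answer: NOT BISIMILAR

Working:
Refine partition for ~:
  P[0] = {{0,1,2,3,4}}
  P[1] = {{0},{1},{2},{3},{4}}
5 equivalence class(es) (converged in 2)
[4]={4}  [2]={2}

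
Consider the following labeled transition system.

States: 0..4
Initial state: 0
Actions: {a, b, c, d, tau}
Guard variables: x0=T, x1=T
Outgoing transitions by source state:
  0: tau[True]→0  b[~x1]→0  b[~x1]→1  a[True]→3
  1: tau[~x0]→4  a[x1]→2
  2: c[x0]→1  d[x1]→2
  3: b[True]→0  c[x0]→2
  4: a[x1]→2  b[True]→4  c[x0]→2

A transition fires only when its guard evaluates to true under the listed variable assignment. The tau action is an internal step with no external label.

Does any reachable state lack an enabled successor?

Reach set: {0,1,2,3}
  0: a→3  tau→0  [deg 2]
  1: a→2  [deg 1]
  2: c→1  d→2  [deg 2]
  3: b→0  c→2  [deg 2]

Answer: DEADLOCK-FREE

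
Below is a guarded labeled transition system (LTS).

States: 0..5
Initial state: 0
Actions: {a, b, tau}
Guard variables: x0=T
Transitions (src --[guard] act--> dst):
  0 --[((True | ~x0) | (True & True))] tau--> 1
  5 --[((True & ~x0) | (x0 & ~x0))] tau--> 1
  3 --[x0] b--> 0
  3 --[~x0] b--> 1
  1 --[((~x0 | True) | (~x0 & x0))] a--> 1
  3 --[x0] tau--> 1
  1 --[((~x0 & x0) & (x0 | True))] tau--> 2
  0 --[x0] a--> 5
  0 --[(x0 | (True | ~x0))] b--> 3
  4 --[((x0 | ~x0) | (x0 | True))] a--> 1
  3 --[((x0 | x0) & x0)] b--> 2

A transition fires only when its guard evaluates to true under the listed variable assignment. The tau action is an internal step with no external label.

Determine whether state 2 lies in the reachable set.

Answer: REACHABLE

Trace:
8 transition(s) survive guard evaluation.
depth 0: {0}
depth 1: {1,3,5}  now seen {0,1,3,5}
depth 2: {2}  now seen {0,1,2,3,5}
R = {0,1,2,3,5}
witness 2: b·b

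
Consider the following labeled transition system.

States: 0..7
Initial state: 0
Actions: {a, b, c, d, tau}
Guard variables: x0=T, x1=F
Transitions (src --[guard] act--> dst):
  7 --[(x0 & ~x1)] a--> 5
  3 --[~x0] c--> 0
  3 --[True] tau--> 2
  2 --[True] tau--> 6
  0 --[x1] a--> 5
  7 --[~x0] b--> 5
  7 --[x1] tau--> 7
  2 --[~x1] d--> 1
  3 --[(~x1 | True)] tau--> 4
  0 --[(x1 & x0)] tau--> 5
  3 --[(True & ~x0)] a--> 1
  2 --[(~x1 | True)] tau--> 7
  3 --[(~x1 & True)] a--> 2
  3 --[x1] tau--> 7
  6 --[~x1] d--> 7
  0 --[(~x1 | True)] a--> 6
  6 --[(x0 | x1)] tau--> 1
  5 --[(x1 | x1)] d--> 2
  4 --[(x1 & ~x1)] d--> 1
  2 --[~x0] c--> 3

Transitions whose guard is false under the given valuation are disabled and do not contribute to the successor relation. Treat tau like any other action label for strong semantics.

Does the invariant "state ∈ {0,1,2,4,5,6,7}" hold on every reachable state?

Allowed set {0,1,2,4,5,6,7}
Reachable = {0,1,5,6,7}
  0: ok
  1: ok
  5: ok
  6: ok
  7: ok

Answer: INVARIANT HOLDS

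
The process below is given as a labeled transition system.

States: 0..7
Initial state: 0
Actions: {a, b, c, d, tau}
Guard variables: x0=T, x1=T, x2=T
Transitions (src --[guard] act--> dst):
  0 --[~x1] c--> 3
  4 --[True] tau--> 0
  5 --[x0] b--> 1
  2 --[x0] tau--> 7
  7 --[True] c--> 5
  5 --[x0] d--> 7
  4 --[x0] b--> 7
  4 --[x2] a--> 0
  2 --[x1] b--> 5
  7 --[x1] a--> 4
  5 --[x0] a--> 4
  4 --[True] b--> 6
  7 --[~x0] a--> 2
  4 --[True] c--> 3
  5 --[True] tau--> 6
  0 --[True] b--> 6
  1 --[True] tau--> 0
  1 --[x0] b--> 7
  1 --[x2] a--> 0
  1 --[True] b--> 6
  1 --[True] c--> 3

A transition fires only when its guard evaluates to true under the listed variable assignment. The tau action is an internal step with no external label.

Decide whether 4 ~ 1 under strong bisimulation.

Bisimulation quotient by refinement:
  round 0: {{0,1,2,3,4,5,6,7}}
  round 1: {{0},{1,4},{2},{3,6},{5},{7}}
stable after 2 split(s): 6 block(s)
4∈{1,4}, 1∈{1,4}

Answer: BISIMILAR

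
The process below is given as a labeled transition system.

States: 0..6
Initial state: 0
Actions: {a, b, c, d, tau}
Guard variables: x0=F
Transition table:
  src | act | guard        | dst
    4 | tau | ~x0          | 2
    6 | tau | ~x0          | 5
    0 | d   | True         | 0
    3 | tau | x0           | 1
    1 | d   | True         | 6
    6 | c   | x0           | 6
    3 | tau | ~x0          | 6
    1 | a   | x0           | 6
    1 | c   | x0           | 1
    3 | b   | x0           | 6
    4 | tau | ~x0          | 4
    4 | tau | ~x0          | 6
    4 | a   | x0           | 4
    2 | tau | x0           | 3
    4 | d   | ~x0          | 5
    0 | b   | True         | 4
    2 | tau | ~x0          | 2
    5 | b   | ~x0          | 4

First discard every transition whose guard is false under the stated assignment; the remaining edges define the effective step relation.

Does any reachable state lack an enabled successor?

Reachable = {0,2,4,5,6}
  0: b→4  d→0  [2 out]
  2: tau→2  [1 out]
  4: d→5  tau→2  tau→4  tau→6  [4 out]
  5: b→4  [1 out]
  6: tau→5  [1 out]

Answer: DEADLOCK-FREE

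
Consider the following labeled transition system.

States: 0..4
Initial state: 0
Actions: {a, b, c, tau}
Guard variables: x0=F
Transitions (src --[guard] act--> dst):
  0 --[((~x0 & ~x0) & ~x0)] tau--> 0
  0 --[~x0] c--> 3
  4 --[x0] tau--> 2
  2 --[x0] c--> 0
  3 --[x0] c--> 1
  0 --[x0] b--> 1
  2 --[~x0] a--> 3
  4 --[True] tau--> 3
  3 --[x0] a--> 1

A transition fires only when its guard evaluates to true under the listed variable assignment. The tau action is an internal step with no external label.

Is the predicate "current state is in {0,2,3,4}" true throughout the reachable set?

Answer: INVARIANT HOLDS

Working:
Inv-set: {0,2,3,4}
R = {0,3}
  0: ok
  3: ok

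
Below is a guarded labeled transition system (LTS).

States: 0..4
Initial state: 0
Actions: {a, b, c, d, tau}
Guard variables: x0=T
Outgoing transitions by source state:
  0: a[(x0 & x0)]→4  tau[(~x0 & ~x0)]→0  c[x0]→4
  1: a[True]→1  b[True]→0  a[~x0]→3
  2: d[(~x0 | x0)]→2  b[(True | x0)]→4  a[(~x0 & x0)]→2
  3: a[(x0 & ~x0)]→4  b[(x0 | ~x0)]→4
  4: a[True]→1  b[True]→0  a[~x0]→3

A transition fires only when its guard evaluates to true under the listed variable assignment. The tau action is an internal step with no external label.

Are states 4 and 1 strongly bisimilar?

Refine partition for ~:
  π0 = {{0,1,2,3,4}}
  π1 = {{0},{1,4},{2},{3}}
4 equivalence class(es) (converged in 2)
[4]={1,4}  [1]={1,4}

Answer: BISIMILAR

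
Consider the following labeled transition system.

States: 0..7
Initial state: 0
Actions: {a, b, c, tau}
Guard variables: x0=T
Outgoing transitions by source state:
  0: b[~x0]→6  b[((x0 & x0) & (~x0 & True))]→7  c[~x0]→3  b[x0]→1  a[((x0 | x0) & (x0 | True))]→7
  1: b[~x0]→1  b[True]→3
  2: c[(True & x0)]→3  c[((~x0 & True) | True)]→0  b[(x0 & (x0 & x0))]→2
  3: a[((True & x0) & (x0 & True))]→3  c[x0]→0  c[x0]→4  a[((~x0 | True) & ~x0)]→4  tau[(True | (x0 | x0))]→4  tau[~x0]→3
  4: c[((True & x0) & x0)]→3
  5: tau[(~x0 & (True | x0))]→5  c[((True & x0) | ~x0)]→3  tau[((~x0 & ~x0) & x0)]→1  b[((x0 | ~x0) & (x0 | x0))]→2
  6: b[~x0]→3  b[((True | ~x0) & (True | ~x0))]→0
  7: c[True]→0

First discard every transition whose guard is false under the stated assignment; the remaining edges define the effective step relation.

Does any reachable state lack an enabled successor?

Answer: DEADLOCK-FREE

Working:
Reach set: {0,1,3,4,7}
  0: a→7  b→1  [2 out]
  1: b→3  [1 out]
  3: a→3  c→0  c→4  tau→4  [4 out]
  4: c→3  [1 out]
  7: c→0  [1 out]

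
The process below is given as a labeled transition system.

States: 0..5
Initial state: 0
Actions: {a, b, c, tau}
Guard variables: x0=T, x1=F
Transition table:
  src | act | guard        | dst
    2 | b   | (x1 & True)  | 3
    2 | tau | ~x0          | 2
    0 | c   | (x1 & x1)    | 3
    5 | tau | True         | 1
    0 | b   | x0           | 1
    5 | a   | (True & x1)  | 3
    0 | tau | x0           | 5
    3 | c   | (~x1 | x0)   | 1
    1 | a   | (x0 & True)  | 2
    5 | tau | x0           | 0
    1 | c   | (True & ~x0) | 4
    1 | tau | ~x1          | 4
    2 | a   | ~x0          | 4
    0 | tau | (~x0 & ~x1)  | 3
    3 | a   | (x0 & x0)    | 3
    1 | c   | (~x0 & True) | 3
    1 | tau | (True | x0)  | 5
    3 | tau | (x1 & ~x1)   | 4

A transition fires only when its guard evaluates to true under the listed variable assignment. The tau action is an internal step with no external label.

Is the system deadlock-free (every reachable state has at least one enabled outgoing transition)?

R = {0,1,2,4,5}
  0: b→1  tau→5  [2 exit(s)]
  1: a→2  tau→4  tau→5  [3 exit(s)]
  2: ∅  [STUCK]
  4: ∅  [STUCK]
  5: tau→0  tau→1  [2 exit(s)]
witness 2: b·a

Answer: DEADLOCK at state 2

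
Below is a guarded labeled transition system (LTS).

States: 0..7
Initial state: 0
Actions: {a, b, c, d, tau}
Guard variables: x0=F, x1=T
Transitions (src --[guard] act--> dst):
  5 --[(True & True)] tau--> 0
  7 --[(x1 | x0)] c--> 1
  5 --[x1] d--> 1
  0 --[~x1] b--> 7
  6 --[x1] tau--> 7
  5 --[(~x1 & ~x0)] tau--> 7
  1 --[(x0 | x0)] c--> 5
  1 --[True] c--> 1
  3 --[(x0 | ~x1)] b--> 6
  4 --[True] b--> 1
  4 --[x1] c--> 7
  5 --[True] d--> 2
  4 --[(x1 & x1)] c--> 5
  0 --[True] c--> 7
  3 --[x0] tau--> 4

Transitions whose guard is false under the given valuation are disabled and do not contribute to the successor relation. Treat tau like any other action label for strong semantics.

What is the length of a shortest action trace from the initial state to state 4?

Answer: UNREACHABLE

Trace:
BFS to 4:
  Layer 0: {0}
  Layer 1: {7}
  Layer 2: {1}
4 never appears.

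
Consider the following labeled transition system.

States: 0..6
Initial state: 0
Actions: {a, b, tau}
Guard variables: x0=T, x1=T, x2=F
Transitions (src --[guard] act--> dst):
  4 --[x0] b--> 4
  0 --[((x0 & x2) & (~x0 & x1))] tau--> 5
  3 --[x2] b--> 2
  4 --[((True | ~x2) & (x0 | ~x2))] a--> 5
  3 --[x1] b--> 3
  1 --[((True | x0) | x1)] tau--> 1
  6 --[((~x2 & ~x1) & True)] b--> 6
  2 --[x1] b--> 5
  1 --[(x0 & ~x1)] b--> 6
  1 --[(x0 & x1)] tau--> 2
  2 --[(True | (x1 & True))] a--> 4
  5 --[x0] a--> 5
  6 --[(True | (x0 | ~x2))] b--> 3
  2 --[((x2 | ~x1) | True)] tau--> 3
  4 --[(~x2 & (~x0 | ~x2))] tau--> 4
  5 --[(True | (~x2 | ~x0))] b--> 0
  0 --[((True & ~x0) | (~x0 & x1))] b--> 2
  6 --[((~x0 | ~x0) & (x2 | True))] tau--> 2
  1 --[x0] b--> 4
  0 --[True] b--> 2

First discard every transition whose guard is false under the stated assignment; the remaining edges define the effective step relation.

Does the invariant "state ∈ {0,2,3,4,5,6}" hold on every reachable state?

Allowed set {0,2,3,4,5,6}
R = {0,2,3,4,5}
  0: ✓
  2: ✓
  3: ✓
  4: ✓
  5: ✓

Answer: INVARIANT HOLDS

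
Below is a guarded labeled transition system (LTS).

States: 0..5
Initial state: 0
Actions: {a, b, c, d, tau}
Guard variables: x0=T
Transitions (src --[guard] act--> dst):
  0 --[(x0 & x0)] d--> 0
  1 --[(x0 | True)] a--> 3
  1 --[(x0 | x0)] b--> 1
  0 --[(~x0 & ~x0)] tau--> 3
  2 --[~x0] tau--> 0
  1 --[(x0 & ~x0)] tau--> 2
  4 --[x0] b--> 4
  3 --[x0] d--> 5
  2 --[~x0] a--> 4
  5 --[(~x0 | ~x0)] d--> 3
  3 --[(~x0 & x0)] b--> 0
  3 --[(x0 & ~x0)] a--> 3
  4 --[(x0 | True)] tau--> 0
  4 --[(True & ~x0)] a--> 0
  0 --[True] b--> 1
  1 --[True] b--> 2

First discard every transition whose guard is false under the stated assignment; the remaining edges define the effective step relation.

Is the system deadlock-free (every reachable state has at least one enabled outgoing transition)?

Reach set: {0,1,2,3,5}
  0: b→1  d→0  [2 out]
  1: a→3  b→1  b→2  [3 out]
  2: ∅  [deadlock]
  3: d→5  [1 out]
  5: ∅  [deadlock]
witness 2: b·b

Answer: DEADLOCK at state 2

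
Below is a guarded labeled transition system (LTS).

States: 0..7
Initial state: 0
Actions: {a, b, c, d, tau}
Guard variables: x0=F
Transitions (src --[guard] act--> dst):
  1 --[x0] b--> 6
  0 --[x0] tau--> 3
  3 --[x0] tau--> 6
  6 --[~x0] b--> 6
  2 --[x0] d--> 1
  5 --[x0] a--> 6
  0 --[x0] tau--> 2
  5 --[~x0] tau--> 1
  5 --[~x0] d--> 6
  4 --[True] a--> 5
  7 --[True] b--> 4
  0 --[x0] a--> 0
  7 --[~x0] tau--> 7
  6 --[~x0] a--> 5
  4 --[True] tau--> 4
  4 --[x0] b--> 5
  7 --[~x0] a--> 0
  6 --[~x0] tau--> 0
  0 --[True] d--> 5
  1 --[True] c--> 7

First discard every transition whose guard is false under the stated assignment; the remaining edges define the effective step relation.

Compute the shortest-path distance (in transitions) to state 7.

BFS to 7:
  L0 = {0}
  L1 = {5}
  L2 = {1,6}
  L3 = {7}
first hit 7 at d=3 via d·tau·c

Answer: 3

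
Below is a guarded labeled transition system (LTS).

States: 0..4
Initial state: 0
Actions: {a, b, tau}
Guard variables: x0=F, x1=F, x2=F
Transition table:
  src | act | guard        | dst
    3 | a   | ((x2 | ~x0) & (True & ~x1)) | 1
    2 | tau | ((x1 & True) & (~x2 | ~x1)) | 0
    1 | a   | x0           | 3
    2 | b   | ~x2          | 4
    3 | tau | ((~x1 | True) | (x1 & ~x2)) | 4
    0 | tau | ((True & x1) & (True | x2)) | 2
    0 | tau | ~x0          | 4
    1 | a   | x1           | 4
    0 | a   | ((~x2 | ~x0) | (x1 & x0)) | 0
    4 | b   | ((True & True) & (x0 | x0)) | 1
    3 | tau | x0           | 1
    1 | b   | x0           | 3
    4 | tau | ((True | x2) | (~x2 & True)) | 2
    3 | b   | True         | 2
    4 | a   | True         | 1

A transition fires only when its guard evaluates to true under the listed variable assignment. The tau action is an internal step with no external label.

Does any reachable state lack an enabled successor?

R = {0,1,2,4}
  0: a→0  tau→4  [deg 2]
  1: ∅  [no exit]
  2: b→4  [deg 1]
  4: a→1  tau→2  [deg 2]
Path to 1: tau·a

Answer: DEADLOCK at state 1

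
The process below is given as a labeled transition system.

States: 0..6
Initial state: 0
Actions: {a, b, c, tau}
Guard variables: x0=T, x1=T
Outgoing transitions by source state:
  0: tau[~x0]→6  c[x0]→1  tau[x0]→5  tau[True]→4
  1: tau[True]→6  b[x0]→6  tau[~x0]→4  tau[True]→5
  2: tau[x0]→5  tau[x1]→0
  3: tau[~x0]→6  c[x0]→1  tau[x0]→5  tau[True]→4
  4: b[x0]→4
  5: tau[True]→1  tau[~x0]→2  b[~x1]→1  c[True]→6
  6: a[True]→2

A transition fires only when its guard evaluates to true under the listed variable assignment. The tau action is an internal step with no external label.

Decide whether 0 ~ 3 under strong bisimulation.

Refine partition for ~:
  round 0: {{0,1,2,3,4,5,6}}
  round 1: {{0,3,5},{1},{2},{4},{6}}
  round 2: {{0,3},{1},{2},{4},{5},{6}}
stable after 3 split(s): 6 block(s)
0∈{0,3}, 3∈{0,3}

Answer: BISIMILAR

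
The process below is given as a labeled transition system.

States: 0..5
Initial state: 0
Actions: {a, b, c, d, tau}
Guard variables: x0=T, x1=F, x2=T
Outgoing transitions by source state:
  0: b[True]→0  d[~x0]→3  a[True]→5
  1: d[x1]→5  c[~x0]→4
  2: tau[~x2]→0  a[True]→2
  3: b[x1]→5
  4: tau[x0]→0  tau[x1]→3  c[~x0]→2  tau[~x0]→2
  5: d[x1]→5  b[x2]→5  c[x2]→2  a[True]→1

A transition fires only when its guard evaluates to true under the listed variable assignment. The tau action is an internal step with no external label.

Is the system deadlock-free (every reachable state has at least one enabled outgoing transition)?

Answer: DEADLOCK at state 1

Working:
Reach set: {0,1,2,5}
  0: a→5  b→0  [deg 2]
  1: ∅  [deadlock]
  2: a→2  [deg 1]
  5: a→1  b→5  c→2  [deg 3]
Path to 1: a·a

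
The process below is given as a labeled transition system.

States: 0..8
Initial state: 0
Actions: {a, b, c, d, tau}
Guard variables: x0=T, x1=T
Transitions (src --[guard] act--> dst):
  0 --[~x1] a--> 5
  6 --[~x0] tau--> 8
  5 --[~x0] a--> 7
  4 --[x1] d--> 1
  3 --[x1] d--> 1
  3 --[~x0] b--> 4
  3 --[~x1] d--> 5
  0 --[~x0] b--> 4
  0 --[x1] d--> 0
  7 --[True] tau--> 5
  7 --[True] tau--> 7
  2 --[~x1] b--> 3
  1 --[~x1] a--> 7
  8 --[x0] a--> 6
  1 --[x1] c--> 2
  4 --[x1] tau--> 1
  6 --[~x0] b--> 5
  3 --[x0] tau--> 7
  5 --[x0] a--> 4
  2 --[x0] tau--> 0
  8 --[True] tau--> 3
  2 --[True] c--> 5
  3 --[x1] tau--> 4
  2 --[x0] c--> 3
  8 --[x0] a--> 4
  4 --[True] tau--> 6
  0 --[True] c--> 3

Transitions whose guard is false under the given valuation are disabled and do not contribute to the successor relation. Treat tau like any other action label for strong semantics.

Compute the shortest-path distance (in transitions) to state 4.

Answer: 2

Analysis:
Breadth-first toward 4:
  Layer 0: {0}
  Layer 1: {3}
  Layer 2: {1,4,7}
depth(4)=2, e.g. c·tau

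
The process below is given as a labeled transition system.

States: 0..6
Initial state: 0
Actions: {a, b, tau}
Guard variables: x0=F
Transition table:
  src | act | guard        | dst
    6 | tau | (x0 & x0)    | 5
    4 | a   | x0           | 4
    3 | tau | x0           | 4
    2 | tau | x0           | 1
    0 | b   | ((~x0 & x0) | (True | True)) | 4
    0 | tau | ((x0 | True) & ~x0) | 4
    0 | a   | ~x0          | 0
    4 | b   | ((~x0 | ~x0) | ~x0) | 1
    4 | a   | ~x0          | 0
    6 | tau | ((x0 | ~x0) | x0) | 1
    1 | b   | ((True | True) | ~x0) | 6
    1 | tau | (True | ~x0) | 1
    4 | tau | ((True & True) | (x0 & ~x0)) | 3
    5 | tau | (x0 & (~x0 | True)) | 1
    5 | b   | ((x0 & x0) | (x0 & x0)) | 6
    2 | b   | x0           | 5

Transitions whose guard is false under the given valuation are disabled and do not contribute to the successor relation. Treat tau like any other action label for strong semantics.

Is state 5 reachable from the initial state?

9 transition(s) survive guard evaluation.
depth 0: {0}
depth 1: {4}  total {0,4}
depth 2: {1,3}  total {0,1,3,4}
depth 3: {6}  total {0,1,3,4,6}
Reach set: {0,1,3,4,6}

Answer: UNREACHABLE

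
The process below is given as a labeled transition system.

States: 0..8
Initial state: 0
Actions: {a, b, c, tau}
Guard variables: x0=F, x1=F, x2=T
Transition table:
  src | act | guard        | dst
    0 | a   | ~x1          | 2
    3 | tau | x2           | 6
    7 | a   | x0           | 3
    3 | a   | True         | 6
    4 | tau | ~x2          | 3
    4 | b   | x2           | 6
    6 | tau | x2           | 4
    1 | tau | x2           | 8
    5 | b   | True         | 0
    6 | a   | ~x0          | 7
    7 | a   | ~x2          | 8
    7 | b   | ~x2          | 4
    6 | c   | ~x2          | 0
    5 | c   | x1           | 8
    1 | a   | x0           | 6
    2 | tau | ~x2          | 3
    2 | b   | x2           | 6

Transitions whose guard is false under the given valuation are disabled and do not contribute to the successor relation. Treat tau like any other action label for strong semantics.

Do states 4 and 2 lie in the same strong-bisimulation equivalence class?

Answer: BISIMILAR

Working:
Refine partition for ~:
  π0 = {{0,1,2,3,4,5,6,7,8}}
  π1 = {{0},{1},{2,4,5},{3,6},{7,8}}
  π2 = {{0},{1},{2,4},{3},{5},{6},{7,8}}
7 equivalence class(es) (converged in 3)
4∈{2,4}, 2∈{2,4}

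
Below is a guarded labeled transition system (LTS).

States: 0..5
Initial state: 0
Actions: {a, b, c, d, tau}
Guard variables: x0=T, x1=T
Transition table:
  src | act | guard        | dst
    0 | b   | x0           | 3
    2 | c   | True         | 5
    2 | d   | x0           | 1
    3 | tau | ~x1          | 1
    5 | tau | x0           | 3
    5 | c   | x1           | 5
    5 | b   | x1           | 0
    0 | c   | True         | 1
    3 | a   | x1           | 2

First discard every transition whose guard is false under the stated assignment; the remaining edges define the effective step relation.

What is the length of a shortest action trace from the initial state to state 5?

Answer: 3

Analysis:
BFS to 5:
  depth 0: {0}
  depth 1: {1,3}
  depth 2: {2}
  depth 3: {5}
first hit 5 at d=3 via b·a·c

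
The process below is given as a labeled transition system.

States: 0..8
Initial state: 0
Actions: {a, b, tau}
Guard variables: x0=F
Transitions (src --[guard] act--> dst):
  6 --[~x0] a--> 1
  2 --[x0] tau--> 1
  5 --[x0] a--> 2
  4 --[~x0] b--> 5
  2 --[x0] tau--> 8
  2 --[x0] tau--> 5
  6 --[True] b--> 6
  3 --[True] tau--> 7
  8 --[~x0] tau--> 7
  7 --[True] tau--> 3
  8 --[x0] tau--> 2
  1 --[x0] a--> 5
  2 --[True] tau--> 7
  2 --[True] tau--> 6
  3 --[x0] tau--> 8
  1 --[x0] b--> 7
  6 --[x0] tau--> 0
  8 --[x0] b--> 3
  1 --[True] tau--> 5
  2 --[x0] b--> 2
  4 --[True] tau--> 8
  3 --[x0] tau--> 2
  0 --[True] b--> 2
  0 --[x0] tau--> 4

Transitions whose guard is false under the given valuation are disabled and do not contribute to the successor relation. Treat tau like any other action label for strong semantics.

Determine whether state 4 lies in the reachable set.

Guard filter leaves 11 enabled edge(s).
depth 0: {0}
depth 1: {2}  cumulative {0,2}
depth 2: {6,7}  cumulative {0,2,6,7}
depth 3: {1,3}  cumulative {0,1,2,3,6,7}
depth 4: {5}  cumulative {0,1,2,3,5,6,7}
R = {0,1,2,3,5,6,7}

Answer: UNREACHABLE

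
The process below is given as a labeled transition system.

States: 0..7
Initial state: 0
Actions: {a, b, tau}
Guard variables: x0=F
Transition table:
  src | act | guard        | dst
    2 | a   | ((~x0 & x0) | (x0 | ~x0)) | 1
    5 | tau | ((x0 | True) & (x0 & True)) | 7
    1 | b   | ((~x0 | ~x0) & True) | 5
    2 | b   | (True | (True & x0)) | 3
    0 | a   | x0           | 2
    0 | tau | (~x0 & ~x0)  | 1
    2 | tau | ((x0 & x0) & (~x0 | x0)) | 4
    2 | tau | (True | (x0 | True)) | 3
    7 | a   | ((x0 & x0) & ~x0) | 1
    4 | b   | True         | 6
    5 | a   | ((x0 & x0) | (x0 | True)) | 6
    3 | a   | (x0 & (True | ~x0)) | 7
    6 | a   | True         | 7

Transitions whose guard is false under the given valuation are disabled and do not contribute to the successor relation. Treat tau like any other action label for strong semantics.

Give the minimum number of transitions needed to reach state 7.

Layered search for 7:
  Layer 0: {0}
  Layer 1: {1}
  Layer 2: {5}
  Layer 3: {6}
  Layer 4: {7}
first hit 7 at d=4 via tau·b·a·a

Answer: 4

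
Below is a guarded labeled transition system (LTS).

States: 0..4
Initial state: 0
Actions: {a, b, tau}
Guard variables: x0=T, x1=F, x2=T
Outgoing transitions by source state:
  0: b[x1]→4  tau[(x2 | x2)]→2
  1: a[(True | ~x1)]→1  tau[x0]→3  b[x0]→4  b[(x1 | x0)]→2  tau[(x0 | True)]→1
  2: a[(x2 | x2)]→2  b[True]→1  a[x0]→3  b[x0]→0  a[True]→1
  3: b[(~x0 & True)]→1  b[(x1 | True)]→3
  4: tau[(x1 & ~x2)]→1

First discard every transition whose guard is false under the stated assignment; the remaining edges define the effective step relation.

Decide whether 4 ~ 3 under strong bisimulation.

Answer: NOT BISIMILAR

Analysis:
Refine partition for ~:
  round 0: {{0,1,2,3,4}}
  round 1: {{0},{1},{2},{3},{4}}
stable after 2 split(s): 5 block(s)
class of 4: {4}; class of 3: {3}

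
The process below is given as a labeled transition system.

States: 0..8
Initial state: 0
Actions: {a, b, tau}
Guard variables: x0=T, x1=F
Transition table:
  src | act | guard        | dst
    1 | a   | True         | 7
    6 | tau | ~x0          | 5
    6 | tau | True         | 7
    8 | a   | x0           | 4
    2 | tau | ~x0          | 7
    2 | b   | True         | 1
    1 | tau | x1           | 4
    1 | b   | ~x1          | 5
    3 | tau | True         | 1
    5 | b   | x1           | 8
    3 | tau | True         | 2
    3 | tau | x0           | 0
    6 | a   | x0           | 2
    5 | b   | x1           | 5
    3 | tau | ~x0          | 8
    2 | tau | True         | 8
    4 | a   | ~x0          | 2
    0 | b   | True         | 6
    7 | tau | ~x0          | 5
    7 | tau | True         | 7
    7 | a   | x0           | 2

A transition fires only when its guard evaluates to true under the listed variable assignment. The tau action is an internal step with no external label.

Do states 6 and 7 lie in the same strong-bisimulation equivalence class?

Answer: BISIMILAR

Trace:
Bisimulation quotient by refinement:
  round 0: {{0,1,2,3,4,5,6,7,8}}
  round 1: {{0},{1},{2},{3},{4,5},{6,7},{8}}
Fixed point at round 2; 7 class(es).
6∈{6,7}, 7∈{6,7}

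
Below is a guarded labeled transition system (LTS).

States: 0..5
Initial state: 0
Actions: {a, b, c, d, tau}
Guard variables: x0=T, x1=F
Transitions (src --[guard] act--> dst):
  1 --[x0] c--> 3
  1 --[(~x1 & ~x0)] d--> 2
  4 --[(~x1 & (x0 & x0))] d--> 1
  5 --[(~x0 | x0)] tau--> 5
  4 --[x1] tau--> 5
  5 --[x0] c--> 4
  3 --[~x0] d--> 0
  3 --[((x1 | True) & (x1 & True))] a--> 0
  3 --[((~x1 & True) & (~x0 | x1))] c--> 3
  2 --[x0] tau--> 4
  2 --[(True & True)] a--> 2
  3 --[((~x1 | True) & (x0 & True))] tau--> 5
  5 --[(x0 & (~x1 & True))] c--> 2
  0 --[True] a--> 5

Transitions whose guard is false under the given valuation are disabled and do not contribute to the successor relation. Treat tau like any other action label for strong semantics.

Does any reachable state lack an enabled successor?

Answer: DEADLOCK-FREE

Trace:
Reach set: {0,1,2,3,4,5}
  0: a→5  [1 exit(s)]
  1: c→3  [1 exit(s)]
  2: a→2  tau→4  [2 exit(s)]
  3: tau→5  [1 exit(s)]
  4: d→1  [1 exit(s)]
  5: c→2  c→4  tau→5  [3 exit(s)]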